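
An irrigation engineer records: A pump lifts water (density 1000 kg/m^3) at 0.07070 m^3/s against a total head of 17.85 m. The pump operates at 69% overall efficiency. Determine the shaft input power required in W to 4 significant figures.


Approach: apply hydraulic power then efficiency conversion, P = rho*g*Q*H; P_in = P/eta.
Step 1 — hydraulic power (P = rho*g*Q*H):
  P = 1000 * 9.81 * 0.07070 * 17.85 = 12380.2 W
Step 2 — input power: P_in = P/eta = 12380.2 / 0.69 = 17940 W
Therefore the shaft input power required = 17940 W.


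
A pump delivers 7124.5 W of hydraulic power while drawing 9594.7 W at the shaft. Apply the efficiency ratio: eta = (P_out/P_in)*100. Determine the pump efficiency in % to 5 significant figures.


eta = (7124.5 / 9594.7) * 100 = 74.255 %
Therefore the pump efficiency = 74.255 %.


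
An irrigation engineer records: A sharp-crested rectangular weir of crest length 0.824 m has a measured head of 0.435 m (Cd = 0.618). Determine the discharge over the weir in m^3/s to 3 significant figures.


Approach: apply the rectangular weir equation, Q = (2/3)*Cd*L*sqrt(2g)*H^1.5.
Q = (2/3)*0.618*0.824*sqrt(2*9.81)*0.435^1.5 = 0.431 m^3/s
Therefore the discharge over the weir = 0.431 m^3/s.


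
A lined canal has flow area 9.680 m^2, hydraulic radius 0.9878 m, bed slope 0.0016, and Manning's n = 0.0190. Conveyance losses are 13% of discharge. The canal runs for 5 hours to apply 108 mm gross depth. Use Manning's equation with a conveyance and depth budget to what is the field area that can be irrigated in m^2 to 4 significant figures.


Approach: apply Manning's equation with a conveyance and depth budget, Q = (1/n)*A*R^(2/3)*S^(1/2); Q_field = Q*(1-loss); Area = Q_field*t/(d/1000).
Step 1 — canal discharge (Manning's equation):
  Q = (1/0.0190) * 9.680 * 0.9878^(2/3) * 0.0016^(1/2) = 20.2129 m^3/s
Step 2 — delivered flow: Q_field = 20.2129*(1 - 13/100) = 17.5852 m^3/s
Step 3 — volume delivered: V = 17.5852 * 5*3600 = 316533 m^3
Step 4 — area served: A = V / (depth/1000) = 316533 / 0.108 = 2931000 m^2
Therefore the field area that can be irrigated = 2931000 m^2.


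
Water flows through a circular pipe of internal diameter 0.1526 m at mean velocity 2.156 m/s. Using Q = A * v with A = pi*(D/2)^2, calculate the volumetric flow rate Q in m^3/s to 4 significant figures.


A = pi*(0.1526/2)^2 = 0.0182894 m^2
Q = 0.0182894 * 2.156 = 0.03943 m^3/s
Therefore the volumetric flow rate Q = 0.03943 m^3/s.


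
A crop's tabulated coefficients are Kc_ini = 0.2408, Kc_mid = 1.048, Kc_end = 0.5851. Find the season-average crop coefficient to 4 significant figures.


Approach: apply a simple seasonal average, Kc_avg = (Kc_ini + Kc_mid + Kc_end)/3.
Kc_avg = (0.2408 + 1.048 + 0.5851)/3 = 0.6246
Therefore the season-average crop coefficient = 0.6246.


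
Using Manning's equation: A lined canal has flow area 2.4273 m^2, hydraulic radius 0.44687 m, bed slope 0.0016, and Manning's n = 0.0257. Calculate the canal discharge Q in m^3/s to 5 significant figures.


Approach: apply Manning's equation, Q = (1/n)*A*R^(2/3)*S^(1/2).
Q = (1/0.0257) * 2.4273 * 0.44687^(2/3) * 0.0016^(1/2) = 2.2082 m^3/s
Therefore the canal discharge Q = 2.2082 m^3/s.


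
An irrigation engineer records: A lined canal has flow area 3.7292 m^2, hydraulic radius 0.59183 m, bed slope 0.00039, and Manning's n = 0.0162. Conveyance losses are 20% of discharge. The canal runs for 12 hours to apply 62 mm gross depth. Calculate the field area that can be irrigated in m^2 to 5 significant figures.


Approach: apply Manning's equation with a conveyance and depth budget, Q = (1/n)*A*R^(2/3)*S^(1/2); Q_field = Q*(1-loss); Area = Q_field*t/(d/1000).
Step 1 — canal discharge (Manning's equation):
  Q = (1/0.0162) * 3.7292 * 0.59183^(2/3) * 0.00039^(1/2) = 3.204530 m^3/s
Step 2 — delivered flow: Q_field = 3.204530*(1 - 20/100) = 2.563624 m^3/s
Step 3 — volume delivered: V = 2.563624 * 12*3600 = 110748.5 m^3
Step 4 — area served: A = V / (depth/1000) = 110748.5 / 0.062 = 1786300 m^2
Therefore the field area that can be irrigated = 1786300 m^2.


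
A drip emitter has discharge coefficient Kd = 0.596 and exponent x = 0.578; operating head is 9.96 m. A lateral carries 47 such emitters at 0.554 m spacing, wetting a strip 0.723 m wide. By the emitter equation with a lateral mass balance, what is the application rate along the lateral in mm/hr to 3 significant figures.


Approach: apply the emitter equation with a lateral mass balance, q = Kd*h^x; Q = n*q; rate = Q/(n*spacing*width).
Step 1 — single emitter flow (q = Kd*h^x):
  q = 0.596 * 9.96^0.578 = 2.2503 L/hr
Step 2 — total lateral flow: Q = 47 * 2.2503 = 105.76 L/hr
Step 3 — wetted area: A = 47 * 0.554 * 0.723 = 18.825 m^2
Step 4 — application rate: Q/A = 105.76/18.825 = 5.62 mm/hr
Therefore the application rate along the lateral = 5.62 mm/hr.


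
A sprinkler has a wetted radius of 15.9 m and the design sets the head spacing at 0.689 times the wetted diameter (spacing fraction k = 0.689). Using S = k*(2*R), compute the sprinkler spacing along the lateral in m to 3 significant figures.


S = 0.689 * (2 * 15.9) = 21.9 m
Therefore the sprinkler spacing along the lateral = 21.9 m.


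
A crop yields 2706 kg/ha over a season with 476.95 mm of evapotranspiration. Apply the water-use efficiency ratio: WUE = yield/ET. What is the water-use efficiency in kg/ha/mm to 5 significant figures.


WUE = 2706 / 476.95 = 5.6736 kg/ha/mm
Therefore the water-use efficiency = 5.6736 kg/ha/mm.


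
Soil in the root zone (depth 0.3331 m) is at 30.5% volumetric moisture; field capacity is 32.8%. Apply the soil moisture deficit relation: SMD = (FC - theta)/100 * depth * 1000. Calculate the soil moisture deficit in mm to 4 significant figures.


SMD = (32.8 - 30.5)/100 * 0.3331 * 1000 = 7.661 mm
Therefore the soil moisture deficit = 7.661 mm.


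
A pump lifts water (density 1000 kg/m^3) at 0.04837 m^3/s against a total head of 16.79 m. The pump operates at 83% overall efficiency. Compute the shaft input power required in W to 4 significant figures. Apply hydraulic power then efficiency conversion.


Approach: apply hydraulic power then efficiency conversion, P = rho*g*Q*H; P_in = P/eta.
Step 1 — hydraulic power (P = rho*g*Q*H):
  P = 1000 * 9.81 * 0.04837 * 16.79 = 7967.02 W
Step 2 — input power: P_in = P/eta = 7967.02 / 0.83 = 9599 W
Therefore the shaft input power required = 9599 W.


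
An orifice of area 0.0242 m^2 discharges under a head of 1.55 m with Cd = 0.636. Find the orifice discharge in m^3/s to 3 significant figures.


Approach: apply the orifice equation, Q = Cd*A*sqrt(2*g*h).
Q = 0.636 * 0.0242 * sqrt(2*9.81*1.55) = 0.0849 m^3/s
Therefore the orifice discharge = 0.0849 m^3/s.


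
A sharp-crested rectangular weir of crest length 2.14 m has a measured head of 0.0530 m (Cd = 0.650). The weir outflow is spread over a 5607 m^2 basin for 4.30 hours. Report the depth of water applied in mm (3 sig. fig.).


Approach: apply the rectangular weir equation with a volume-to-depth conversion, Q = (2/3)*Cd*L*sqrt(2g)*H^1.5; d = Q*t/A * 1000.
Step 1 — weir discharge:
  Q = (2/3)*0.650*2.14*sqrt(2*9.81)*0.0530^1.5 = 0.050119 m^3/s
Step 2 — volume: V = 0.050119 * 4.30*3600 = 775.84 m^3
Step 3 — depth: d = V/A * 1000 = 775.84/5607 * 1000 = 138 mm
Therefore the depth of water applied = 138 mm.


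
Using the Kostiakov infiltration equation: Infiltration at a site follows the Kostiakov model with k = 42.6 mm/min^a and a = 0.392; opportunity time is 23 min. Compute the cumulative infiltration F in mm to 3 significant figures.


Approach: apply the Kostiakov infiltration equation, F = k*t^a.
F = 42.6 * 23^0.392 = 146 mm
Therefore the cumulative infiltration F = 146 mm.


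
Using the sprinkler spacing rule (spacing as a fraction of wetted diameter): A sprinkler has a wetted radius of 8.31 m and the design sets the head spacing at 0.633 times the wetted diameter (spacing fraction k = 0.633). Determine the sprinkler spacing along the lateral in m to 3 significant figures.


Approach: apply the sprinkler spacing rule (spacing as a fraction of wetted diameter), S = k*(2*R).
S = 0.633 * (2 * 8.31) = 10.5 m
Therefore the sprinkler spacing along the lateral = 10.5 m.


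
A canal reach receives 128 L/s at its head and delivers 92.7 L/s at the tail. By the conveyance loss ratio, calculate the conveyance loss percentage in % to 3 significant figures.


Approach: apply the conveyance loss ratio, loss% = ((Q_head - Q_tail)/Q_head)*100.
loss = ((128 - 92.7)/128)*100 = 27.6 %
Therefore the conveyance loss percentage = 27.6 %.


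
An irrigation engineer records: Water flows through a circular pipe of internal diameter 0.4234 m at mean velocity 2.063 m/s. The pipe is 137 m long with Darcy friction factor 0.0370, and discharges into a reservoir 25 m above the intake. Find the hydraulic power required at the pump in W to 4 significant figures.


Approach: apply continuity + Darcy-Weisbach + hydraulic power, Q = A*v; hf = f*(L/D)*(v^2/(2g)); H = static + hf; P = rho*g*Q*H.
Step 1 — flow rate (continuity, Q = A*v):
  A = pi*(0.4234/2)^2 = 0.140796 m^2
  Q = 0.140796 * 2.063 = 0.290463 m^3/s
Step 2 — friction head loss (Darcy-Weisbach):
  hf = 0.0370 * (137/0.4234) * (2.063^2 / (2*9.81))
  hf = 2.59699 m
Step 3 — total head: H = 25 + 2.59699 = 27.5970 m
Step 4 — hydraulic power (P = rho*g*Q*H):
  P = 1000 * 9.81 * 0.290463 * 27.5970 = 78640 W
Therefore the hydraulic power required at the pump = 78640 W.


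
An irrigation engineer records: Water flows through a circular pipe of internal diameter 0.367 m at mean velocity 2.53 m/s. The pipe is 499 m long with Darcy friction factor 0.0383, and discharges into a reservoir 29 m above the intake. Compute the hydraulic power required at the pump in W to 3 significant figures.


Approach: apply continuity + Darcy-Weisbach + hydraulic power, Q = A*v; hf = f*(L/D)*(v^2/(2g)); H = static + hf; P = rho*g*Q*H.
Step 1 — flow rate (continuity, Q = A*v):
  A = pi*(0.367/2)^2 = 0.10578 m^2
  Q = 0.10578 * 2.53 = 0.26763 m^3/s
Step 2 — friction head loss (Darcy-Weisbach):
  hf = 0.0383 * (499/0.367) * (2.53^2 / (2*9.81))
  hf = 16.989 m
Step 3 — total head: H = 29 + 16.989 = 45.989 m
Step 4 — hydraulic power (P = rho*g*Q*H):
  P = 1000 * 9.81 * 0.26763 * 45.989 = 121000 W
Therefore the hydraulic power required at the pump = 121000 W.


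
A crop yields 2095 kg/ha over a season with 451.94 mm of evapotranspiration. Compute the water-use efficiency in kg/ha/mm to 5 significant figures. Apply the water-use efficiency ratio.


Approach: apply the water-use efficiency ratio, WUE = yield/ET.
WUE = 2095 / 451.94 = 4.6356 kg/ha/mm
Therefore the water-use efficiency = 4.6356 kg/ha/mm.


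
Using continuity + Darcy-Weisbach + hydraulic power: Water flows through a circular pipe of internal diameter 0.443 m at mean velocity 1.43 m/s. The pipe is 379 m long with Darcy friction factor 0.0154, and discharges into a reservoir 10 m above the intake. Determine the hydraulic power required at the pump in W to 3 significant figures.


Approach: apply continuity + Darcy-Weisbach + hydraulic power, Q = A*v; hf = f*(L/D)*(v^2/(2g)); H = static + hf; P = rho*g*Q*H.
Step 1 — flow rate (continuity, Q = A*v):
  A = pi*(0.443/2)^2 = 0.15413 m^2
  Q = 0.15413 * 1.43 = 0.22041 m^3/s
Step 2 — friction head loss (Darcy-Weisbach):
  hf = 0.0154 * (379/0.443) * (1.43^2 / (2*9.81))
  hf = 1.3732 m
Step 3 — total head: H = 10 + 1.3732 = 11.373 m
Step 4 — hydraulic power (P = rho*g*Q*H):
  P = 1000 * 9.81 * 0.22041 * 11.373 = 24600 W
Therefore the hydraulic power required at the pump = 24600 W.


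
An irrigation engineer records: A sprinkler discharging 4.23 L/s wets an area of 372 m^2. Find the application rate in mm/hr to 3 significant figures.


Approach: apply the application rate relation, rate = (Q/A)*3600.
rate = (4.23 / 372) * 3600 = 40.9 mm/hr
Therefore the application rate = 40.9 mm/hr.


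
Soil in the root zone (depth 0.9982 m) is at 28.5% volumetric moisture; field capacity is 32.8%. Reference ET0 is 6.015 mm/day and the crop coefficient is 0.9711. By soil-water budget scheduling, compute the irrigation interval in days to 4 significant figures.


Approach: apply soil-water budget scheduling, SMD = (FC-theta)/100*depth*1000; ETc = ET0*Kc; interval = SMD/ETc.
Step 1 — soil moisture deficit:
  SMD = (32.8 - 28.5)/100 * 0.9982 * 1000 = 42.9226 mm
Step 2 — daily crop ET (ETc = ET0*Kc):
  ETc = 6.015 * 0.9711 = 5.84117 mm/day
Step 3 — irrigation interval (SMD/ETc):
  interval = 42.9226 / 5.84117 = 7.348 days
Therefore the irrigation interval = 7.348 days.


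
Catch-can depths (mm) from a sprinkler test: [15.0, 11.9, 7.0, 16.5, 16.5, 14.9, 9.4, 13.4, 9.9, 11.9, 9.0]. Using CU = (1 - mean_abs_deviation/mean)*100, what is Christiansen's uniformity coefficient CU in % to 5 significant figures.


mean = 12.30909 mm
mean |d_i - mean| = 2.682645 mm
CU = (1 - 2.682645/12.30909)*100 = 78.206 %
Therefore Christiansen's uniformity coefficient CU = 78.206 %.


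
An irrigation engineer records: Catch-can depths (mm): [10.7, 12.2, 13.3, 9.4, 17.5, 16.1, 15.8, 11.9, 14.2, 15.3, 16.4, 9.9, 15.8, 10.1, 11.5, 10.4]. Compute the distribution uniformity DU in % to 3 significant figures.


Approach: apply the low-quarter distribution uniformity, DU = (mean of lowest quarter of readings / overall mean)*100.
sorted lowest 4 of 16: [9.4, 9.9, 10.1, 10.4] -> mean = 9.9500 mm
overall mean = 13.156 mm
DU = (9.9500/13.156)*100 = 75.6 %
Therefore the distribution uniformity DU = 75.6 %.


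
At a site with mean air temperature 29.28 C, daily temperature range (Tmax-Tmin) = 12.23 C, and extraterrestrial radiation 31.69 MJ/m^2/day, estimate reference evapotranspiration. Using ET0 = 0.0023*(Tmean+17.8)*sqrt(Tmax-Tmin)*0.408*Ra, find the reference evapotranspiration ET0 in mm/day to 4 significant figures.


ET0 = 0.0023*(29.28+17.8)*sqrt(12.23)*0.408*31.69 = 4.896 mm/day
Therefore the reference evapotranspiration ET0 = 4.896 mm/day.


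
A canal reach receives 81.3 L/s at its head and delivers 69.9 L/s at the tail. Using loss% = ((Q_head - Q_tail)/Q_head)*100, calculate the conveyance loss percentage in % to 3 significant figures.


loss = ((81.3 - 69.9)/81.3)*100 = 14.0 %
Therefore the conveyance loss percentage = 14.0 %.


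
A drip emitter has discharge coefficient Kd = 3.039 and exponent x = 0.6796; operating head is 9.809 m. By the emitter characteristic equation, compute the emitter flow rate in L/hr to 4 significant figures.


Approach: apply the emitter characteristic equation, q = Kd * h^x.
q = 3.039 * 9.809^0.6796 = 14.34 L/hr
Therefore the emitter flow rate = 14.34 L/hr.


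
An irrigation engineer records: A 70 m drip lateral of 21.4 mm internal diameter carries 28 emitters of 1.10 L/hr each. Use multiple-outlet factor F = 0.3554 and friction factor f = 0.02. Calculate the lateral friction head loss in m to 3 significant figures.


Approach: apply Darcy-Weisbach with the multiple-outlet F-factor, Q = n*q/(3600*1000) m^3/s; v = Q/A; hf = F*f*(L/D)*(v^2/(2g)).
Q = 28*1.10/(3600*1000) = 8.5556e-06 m^3/s
A = pi*(21.4e-3/2)^2 = 3.5968e-04 m^2, so v = Q/A = 0.023787 m/s
hf = 0.3554*0.02*(70/0.0214)*(0.023787^2/(2*9.81)) = 0.000670 m
Therefore the lateral friction head loss = 0.000670 m.


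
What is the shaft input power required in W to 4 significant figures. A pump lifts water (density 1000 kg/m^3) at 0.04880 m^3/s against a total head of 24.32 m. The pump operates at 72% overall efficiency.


Approach: apply hydraulic power then efficiency conversion, P = rho*g*Q*H; P_in = P/eta.
Step 1 — hydraulic power (P = rho*g*Q*H):
  P = 1000 * 9.81 * 0.04880 * 24.32 = 11642.7 W
Step 2 — input power: P_in = P/eta = 11642.7 / 0.72 = 16170 W
Therefore the shaft input power required = 16170 W.


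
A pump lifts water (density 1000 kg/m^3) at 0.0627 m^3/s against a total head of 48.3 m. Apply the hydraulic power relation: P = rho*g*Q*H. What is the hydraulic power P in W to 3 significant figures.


P = 1000 * 9.81 * 0.0627 * 48.3 = 29700 W
Therefore the hydraulic power P = 29700 W.


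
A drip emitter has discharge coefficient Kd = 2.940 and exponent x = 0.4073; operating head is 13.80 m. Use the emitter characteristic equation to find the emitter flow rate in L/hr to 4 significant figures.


Approach: apply the emitter characteristic equation, q = Kd * h^x.
q = 2.940 * 13.80^0.4073 = 8.563 L/hr
Therefore the emitter flow rate = 8.563 L/hr.


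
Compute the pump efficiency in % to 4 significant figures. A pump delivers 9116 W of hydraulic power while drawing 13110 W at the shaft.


Approach: apply the efficiency ratio, eta = (P_out/P_in)*100.
eta = (9116 / 13110) * 100 = 69.53 %
Therefore the pump efficiency = 69.53 %.


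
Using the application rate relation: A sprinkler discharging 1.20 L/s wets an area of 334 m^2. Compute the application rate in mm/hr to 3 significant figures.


Approach: apply the application rate relation, rate = (Q/A)*3600.
rate = (1.20 / 334) * 3600 = 12.9 mm/hr
Therefore the application rate = 12.9 mm/hr.


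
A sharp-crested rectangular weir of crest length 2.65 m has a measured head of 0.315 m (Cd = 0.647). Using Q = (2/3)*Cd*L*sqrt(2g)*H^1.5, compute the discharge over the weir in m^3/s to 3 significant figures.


Q = (2/3)*0.647*2.65*sqrt(2*9.81)*0.315^1.5 = 0.895 m^3/s
Therefore the discharge over the weir = 0.895 m^3/s.


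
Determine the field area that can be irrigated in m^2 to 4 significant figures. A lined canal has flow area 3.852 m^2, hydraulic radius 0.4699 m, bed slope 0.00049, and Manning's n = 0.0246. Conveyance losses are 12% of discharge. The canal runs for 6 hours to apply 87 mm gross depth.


Approach: apply Manning's equation with a conveyance and depth budget, Q = (1/n)*A*R^(2/3)*S^(1/2); Q_field = Q*(1-loss); Area = Q_field*t/(d/1000).
Step 1 — canal discharge (Manning's equation):
  Q = (1/0.0246) * 3.852 * 0.4699^(2/3) * 0.00049^(1/2) = 2.09501 m^3/s
Step 2 — delivered flow: Q_field = 2.09501*(1 - 12/100) = 1.84361 m^3/s
Step 3 — volume delivered: V = 1.84361 * 6*3600 = 39822.0 m^3
Step 4 — area served: A = V / (depth/1000) = 39822.0 / 0.087 = 457700 m^2
Therefore the field area that can be irrigated = 457700 m^2.


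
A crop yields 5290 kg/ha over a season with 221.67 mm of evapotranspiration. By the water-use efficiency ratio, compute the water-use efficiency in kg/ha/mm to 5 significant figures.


Approach: apply the water-use efficiency ratio, WUE = yield/ET.
WUE = 5290 / 221.67 = 23.864 kg/ha/mm
Therefore the water-use efficiency = 23.864 kg/ha/mm.


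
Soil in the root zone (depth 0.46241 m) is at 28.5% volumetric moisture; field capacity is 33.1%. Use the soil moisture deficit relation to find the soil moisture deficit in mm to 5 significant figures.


Approach: apply the soil moisture deficit relation, SMD = (FC - theta)/100 * depth * 1000.
SMD = (33.1 - 28.5)/100 * 0.46241 * 1000 = 21.271 mm
Therefore the soil moisture deficit = 21.271 mm.


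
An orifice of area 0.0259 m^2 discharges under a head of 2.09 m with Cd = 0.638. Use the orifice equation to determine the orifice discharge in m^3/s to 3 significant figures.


Approach: apply the orifice equation, Q = Cd*A*sqrt(2*g*h).
Q = 0.638 * 0.0259 * sqrt(2*9.81*2.09) = 0.106 m^3/s
Therefore the orifice discharge = 0.106 m^3/s.


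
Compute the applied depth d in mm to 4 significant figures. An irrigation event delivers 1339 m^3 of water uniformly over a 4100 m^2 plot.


Approach: apply depth from volume over area, d = (V/A)*1000.
d = (1339 / 4100) * 1000 = 326.6 mm
Therefore the applied depth d = 326.6 mm.


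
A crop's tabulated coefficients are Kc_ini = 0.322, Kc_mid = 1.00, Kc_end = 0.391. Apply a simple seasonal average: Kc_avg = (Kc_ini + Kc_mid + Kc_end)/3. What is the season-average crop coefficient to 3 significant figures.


Kc_avg = (0.322 + 1.00 + 0.391)/3 = 0.571
Therefore the season-average crop coefficient = 0.571.


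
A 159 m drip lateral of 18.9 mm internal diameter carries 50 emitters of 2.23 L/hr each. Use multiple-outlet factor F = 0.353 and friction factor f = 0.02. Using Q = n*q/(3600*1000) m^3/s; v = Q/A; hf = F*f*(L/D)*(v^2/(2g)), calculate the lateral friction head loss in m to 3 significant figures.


Q = 50*2.23/(3600*1000) = 3.0972e-05 m^3/s
A = pi*(18.9e-3/2)^2 = 2.8055e-04 m^2, so v = Q/A = 0.11040 m/s
hf = 0.353*0.02*(159/0.0189)*(0.11040^2/(2*9.81)) = 0.0369 m
Therefore the lateral friction head loss = 0.0369 m.


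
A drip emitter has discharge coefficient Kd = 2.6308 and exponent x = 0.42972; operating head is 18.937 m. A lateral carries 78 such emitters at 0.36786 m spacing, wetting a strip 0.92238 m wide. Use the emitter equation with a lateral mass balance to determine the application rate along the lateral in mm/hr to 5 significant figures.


Approach: apply the emitter equation with a lateral mass balance, q = Kd*h^x; Q = n*q; rate = Q/(n*spacing*width).
Step 1 — single emitter flow (q = Kd*h^x):
  q = 2.6308 * 18.937^0.42972 = 9.310521 L/hr
Step 2 — total lateral flow: Q = 78 * 9.310521 = 726.2207 L/hr
Step 3 — wetted area: A = 78 * 0.36786 * 0.92238 = 26.46592 m^2
Step 4 — application rate: Q/A = 726.2207/26.46592 = 27.440 mm/hr
Therefore the application rate along the lateral = 27.440 mm/hr.


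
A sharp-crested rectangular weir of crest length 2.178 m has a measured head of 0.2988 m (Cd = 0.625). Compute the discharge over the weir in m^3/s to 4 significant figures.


Approach: apply the rectangular weir equation, Q = (2/3)*Cd*L*sqrt(2g)*H^1.5.
Q = (2/3)*0.625*2.178*sqrt(2*9.81)*0.2988^1.5 = 0.6565 m^3/s
Therefore the discharge over the weir = 0.6565 m^3/s.


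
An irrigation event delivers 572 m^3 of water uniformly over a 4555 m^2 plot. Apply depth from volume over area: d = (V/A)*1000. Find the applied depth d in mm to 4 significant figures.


d = (572 / 4555) * 1000 = 125.6 mm
Therefore the applied depth d = 125.6 mm.


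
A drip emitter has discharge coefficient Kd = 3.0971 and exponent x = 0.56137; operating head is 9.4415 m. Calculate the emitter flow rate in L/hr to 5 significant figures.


Approach: apply the emitter characteristic equation, q = Kd * h^x.
q = 3.0971 * 9.4415^0.56137 = 10.922 L/hr
Therefore the emitter flow rate = 10.922 L/hr.


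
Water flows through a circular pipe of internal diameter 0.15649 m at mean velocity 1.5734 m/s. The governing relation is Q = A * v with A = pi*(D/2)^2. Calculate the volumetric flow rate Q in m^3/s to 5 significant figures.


A = pi*(0.15649/2)^2 = 0.01923371 m^2
Q = 0.01923371 * 1.5734 = 0.030262 m^3/s
Therefore the volumetric flow rate Q = 0.030262 m^3/s.


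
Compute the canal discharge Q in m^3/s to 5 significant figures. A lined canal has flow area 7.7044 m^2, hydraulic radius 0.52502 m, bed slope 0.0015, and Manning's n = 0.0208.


Approach: apply Manning's equation, Q = (1/n)*A*R^(2/3)*S^(1/2).
Q = (1/0.0208) * 7.7044 * 0.52502^(2/3) * 0.0015^(1/2) = 9.3362 m^3/s
Therefore the canal discharge Q = 9.3362 m^3/s.


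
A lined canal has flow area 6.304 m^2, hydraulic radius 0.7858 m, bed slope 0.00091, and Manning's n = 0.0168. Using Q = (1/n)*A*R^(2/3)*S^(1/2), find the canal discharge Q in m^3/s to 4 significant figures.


Q = (1/0.0168) * 6.304 * 0.7858^(2/3) * 0.00091^(1/2) = 9.639 m^3/s
Therefore the canal discharge Q = 9.639 m^3/s.


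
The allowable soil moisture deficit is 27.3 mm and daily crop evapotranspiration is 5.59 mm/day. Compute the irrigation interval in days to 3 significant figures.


Approach: apply the irrigation interval relation, interval = SMD / ETc.
interval = 27.3 / 5.59 = 4.88 days
Therefore the irrigation interval = 4.88 days.


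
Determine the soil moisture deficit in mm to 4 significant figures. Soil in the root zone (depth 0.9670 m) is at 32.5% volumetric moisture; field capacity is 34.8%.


Approach: apply the soil moisture deficit relation, SMD = (FC - theta)/100 * depth * 1000.
SMD = (34.8 - 32.5)/100 * 0.9670 * 1000 = 22.24 mm
Therefore the soil moisture deficit = 22.24 mm.


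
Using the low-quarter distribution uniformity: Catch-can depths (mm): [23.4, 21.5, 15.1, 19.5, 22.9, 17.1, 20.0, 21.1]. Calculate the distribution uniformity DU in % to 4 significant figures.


Approach: apply the low-quarter distribution uniformity, DU = (mean of lowest quarter of readings / overall mean)*100.
sorted lowest 2 of 8: [15.1, 17.1] -> mean = 16.1000 mm
overall mean = 20.0750 mm
DU = (16.1000/20.0750)*100 = 80.20 %
Therefore the distribution uniformity DU = 80.20 %.


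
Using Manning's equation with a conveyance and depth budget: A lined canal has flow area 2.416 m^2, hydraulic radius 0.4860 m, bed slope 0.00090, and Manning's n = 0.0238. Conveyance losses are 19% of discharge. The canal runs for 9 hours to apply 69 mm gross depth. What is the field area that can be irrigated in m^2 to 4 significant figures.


Approach: apply Manning's equation with a conveyance and depth budget, Q = (1/n)*A*R^(2/3)*S^(1/2); Q_field = Q*(1-loss); Area = Q_field*t/(d/1000).
Step 1 — canal discharge (Manning's equation):
  Q = (1/0.0238) * 2.416 * 0.4860^(2/3) * 0.00090^(1/2) = 1.88249 m^3/s
Step 2 — delivered flow: Q_field = 1.88249*(1 - 19/100) = 1.52481 m^3/s
Step 3 — volume delivered: V = 1.52481 * 9*3600 = 49404.0 m^3
Step 4 — area served: A = V / (depth/1000) = 49404.0 / 0.069 = 716000 m^2
Therefore the field area that can be irrigated = 716000 m^2.


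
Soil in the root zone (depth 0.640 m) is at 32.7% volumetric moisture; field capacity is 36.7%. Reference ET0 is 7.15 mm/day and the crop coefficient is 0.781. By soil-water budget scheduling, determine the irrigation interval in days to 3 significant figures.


Approach: apply soil-water budget scheduling, SMD = (FC-theta)/100*depth*1000; ETc = ET0*Kc; interval = SMD/ETc.
Step 1 — soil moisture deficit:
  SMD = (36.7 - 32.7)/100 * 0.640 * 1000 = 25.600 mm
Step 2 — daily crop ET (ETc = ET0*Kc):
  ETc = 7.15 * 0.781 = 5.5842 mm/day
Step 3 — irrigation interval (SMD/ETc):
  interval = 25.600 / 5.5842 = 4.58 days
Therefore the irrigation interval = 4.58 days.


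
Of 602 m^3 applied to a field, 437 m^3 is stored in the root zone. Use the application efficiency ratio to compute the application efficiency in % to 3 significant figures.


Approach: apply the application efficiency ratio, Ea = (stored/applied)*100.
Ea = (437/602)*100 = 72.6 %
Therefore the application efficiency = 72.6 %.


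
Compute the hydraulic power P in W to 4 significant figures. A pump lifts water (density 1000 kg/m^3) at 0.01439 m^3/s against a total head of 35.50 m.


Approach: apply the hydraulic power relation, P = rho*g*Q*H.
P = 1000 * 9.81 * 0.01439 * 35.50 = 5011 W
Therefore the hydraulic power P = 5011 W.


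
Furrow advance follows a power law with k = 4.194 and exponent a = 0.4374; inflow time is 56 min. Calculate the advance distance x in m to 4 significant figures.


Approach: apply the power-law advance function, x = k*t^a.
x = 4.194 * 56^0.4374 = 24.39 m
Therefore the advance distance x = 24.39 m.


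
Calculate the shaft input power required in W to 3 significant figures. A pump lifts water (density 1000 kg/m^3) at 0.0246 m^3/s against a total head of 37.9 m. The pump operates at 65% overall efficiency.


Approach: apply hydraulic power then efficiency conversion, P = rho*g*Q*H; P_in = P/eta.
Step 1 — hydraulic power (P = rho*g*Q*H):
  P = 1000 * 9.81 * 0.0246 * 37.9 = 9146.3 W
Step 2 — input power: P_in = P/eta = 9146.3 / 0.65 = 14100 W
Therefore the shaft input power required = 14100 W.


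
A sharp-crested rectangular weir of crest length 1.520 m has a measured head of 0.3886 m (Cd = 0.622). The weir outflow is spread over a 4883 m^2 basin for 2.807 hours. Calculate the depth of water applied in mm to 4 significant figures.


Approach: apply the rectangular weir equation with a volume-to-depth conversion, Q = (2/3)*Cd*L*sqrt(2g)*H^1.5; d = Q*t/A * 1000.
Step 1 — weir discharge:
  Q = (2/3)*0.622*1.520*sqrt(2*9.81)*0.3886^1.5 = 0.676311 m^3/s
Step 2 — volume: V = 0.676311 * 2.807*3600 = 6834.26 m^3
Step 3 — depth: d = V/A * 1000 = 6834.26/4883 * 1000 = 1400 mm
Therefore the depth of water applied = 1400 mm.


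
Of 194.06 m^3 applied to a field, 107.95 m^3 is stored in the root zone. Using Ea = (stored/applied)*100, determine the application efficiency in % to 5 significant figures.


Ea = (107.95/194.06)*100 = 55.627 %
Therefore the application efficiency = 55.627 %.


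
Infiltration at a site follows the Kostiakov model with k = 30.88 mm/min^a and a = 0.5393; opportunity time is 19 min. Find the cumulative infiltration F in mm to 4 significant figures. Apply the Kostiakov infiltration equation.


Approach: apply the Kostiakov infiltration equation, F = k*t^a.
F = 30.88 * 19^0.5393 = 151.1 mm
Therefore the cumulative infiltration F = 151.1 mm.


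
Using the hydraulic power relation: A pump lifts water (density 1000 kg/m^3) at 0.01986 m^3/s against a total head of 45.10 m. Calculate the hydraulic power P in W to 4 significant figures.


Approach: apply the hydraulic power relation, P = rho*g*Q*H.
P = 1000 * 9.81 * 0.01986 * 45.10 = 8787 W
Therefore the hydraulic power P = 8787 W.


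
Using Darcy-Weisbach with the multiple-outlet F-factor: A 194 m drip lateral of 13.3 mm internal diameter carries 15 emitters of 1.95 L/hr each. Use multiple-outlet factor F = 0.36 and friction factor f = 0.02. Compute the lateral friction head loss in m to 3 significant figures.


Approach: apply Darcy-Weisbach with the multiple-outlet F-factor, Q = n*q/(3600*1000) m^3/s; v = Q/A; hf = F*f*(L/D)*(v^2/(2g)).
Q = 15*1.95/(3600*1000) = 8.1250e-06 m^3/s
A = pi*(13.3e-3/2)^2 = 1.3893e-04 m^2, so v = Q/A = 0.058483 m/s
hf = 0.36*0.02*(194/0.0133)*(0.058483^2/(2*9.81)) = 0.0183 m
Therefore the lateral friction head loss = 0.0183 m.


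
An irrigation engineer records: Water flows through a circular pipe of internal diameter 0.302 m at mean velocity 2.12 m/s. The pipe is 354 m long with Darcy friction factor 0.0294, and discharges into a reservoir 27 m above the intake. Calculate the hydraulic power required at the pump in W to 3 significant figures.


Approach: apply continuity + Darcy-Weisbach + hydraulic power, Q = A*v; hf = f*(L/D)*(v^2/(2g)); H = static + hf; P = rho*g*Q*H.
Step 1 — flow rate (continuity, Q = A*v):
  A = pi*(0.302/2)^2 = 0.071631 m^2
  Q = 0.071631 * 2.12 = 0.15186 m^3/s
Step 2 — friction head loss (Darcy-Weisbach):
  hf = 0.0294 * (354/0.302) * (2.12^2 / (2*9.81))
  hf = 7.8943 m
Step 3 — total head: H = 27 + 7.8943 = 34.894 m
Step 4 — hydraulic power (P = rho*g*Q*H):
  P = 1000 * 9.81 * 0.15186 * 34.894 = 52000 W
Therefore the hydraulic power required at the pump = 52000 W.


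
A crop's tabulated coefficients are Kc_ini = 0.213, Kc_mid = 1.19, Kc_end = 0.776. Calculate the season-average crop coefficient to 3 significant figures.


Approach: apply a simple seasonal average, Kc_avg = (Kc_ini + Kc_mid + Kc_end)/3.
Kc_avg = (0.213 + 1.19 + 0.776)/3 = 0.726
Therefore the season-average crop coefficient = 0.726.


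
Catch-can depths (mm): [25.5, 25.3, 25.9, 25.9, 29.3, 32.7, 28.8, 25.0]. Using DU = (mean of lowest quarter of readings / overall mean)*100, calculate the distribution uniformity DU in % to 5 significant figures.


sorted lowest 2 of 8: [25.0, 25.3] -> mean = 25.15000 mm
overall mean = 27.30000 mm
DU = (25.15000/27.30000)*100 = 92.125 %
Therefore the distribution uniformity DU = 92.125 %.


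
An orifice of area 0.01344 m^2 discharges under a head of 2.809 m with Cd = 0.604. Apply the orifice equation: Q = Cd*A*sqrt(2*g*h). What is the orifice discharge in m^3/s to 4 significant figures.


Q = 0.604 * 0.01344 * sqrt(2*9.81*2.809) = 0.06026 m^3/s
Therefore the orifice discharge = 0.06026 m^3/s.


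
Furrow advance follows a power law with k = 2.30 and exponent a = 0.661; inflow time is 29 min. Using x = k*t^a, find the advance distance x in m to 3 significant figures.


x = 2.30 * 29^0.661 = 21.3 m
Therefore the advance distance x = 21.3 m.


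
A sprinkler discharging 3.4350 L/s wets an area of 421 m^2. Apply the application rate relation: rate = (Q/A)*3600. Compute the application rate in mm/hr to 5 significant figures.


rate = (3.4350 / 421) * 3600 = 29.373 mm/hr
Therefore the application rate = 29.373 mm/hr.


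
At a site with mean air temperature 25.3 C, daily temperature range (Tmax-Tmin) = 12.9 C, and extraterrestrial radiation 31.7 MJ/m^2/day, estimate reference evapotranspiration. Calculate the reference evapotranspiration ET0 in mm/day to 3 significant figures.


Approach: apply the Hargreaves-Samani method, ET0 = 0.0023*(Tmean+17.8)*sqrt(Tmax-Tmin)*0.408*Ra.
ET0 = 0.0023*(25.3+17.8)*sqrt(12.9)*0.408*31.7 = 4.60 mm/day
Therefore the reference evapotranspiration ET0 = 4.60 mm/day.


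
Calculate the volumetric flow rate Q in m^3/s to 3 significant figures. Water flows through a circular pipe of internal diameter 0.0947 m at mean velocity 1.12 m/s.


Approach: apply the continuity equation for pipe flow, Q = A * v with A = pi*(D/2)^2.
A = pi*(0.0947/2)^2 = 0.0070435 m^2
Q = 0.0070435 * 1.12 = 0.00789 m^3/s
Therefore the volumetric flow rate Q = 0.00789 m^3/s.


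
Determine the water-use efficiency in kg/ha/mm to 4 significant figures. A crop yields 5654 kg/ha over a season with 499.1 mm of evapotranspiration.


Approach: apply the water-use efficiency ratio, WUE = yield/ET.
WUE = 5654 / 499.1 = 11.33 kg/ha/mm
Therefore the water-use efficiency = 11.33 kg/ha/mm.


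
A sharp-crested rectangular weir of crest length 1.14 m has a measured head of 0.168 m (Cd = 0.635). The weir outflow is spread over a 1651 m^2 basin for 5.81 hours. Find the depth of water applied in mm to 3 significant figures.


Approach: apply the rectangular weir equation with a volume-to-depth conversion, Q = (2/3)*Cd*L*sqrt(2g)*H^1.5; d = Q*t/A * 1000.
Step 1 — weir discharge:
  Q = (2/3)*0.635*1.14*sqrt(2*9.81)*0.168^1.5 = 0.14720 m^3/s
Step 2 — volume: V = 0.14720 * 5.81*3600 = 3078.8 m^3
Step 3 — depth: d = V/A * 1000 = 3078.8/1651 * 1000 = 1860 mm
Therefore the depth of water applied = 1860 mm.


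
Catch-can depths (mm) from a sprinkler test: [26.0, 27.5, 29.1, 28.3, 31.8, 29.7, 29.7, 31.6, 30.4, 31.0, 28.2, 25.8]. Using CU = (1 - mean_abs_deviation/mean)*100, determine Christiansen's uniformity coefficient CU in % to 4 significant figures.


mean = 29.0917 mm
mean |d_i - mean| = 1.60972 mm
CU = (1 - 1.60972/29.0917)*100 = 94.47 %
Therefore Christiansen's uniformity coefficient CU = 94.47 %.


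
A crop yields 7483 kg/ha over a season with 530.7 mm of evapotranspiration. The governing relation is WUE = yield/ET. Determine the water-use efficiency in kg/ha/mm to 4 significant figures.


WUE = 7483 / 530.7 = 14.10 kg/ha/mm
Therefore the water-use efficiency = 14.10 kg/ha/mm.


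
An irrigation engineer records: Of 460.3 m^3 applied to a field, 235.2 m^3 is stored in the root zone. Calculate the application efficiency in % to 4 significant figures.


Approach: apply the application efficiency ratio, Ea = (stored/applied)*100.
Ea = (235.2/460.3)*100 = 51.10 %
Therefore the application efficiency = 51.10 %.


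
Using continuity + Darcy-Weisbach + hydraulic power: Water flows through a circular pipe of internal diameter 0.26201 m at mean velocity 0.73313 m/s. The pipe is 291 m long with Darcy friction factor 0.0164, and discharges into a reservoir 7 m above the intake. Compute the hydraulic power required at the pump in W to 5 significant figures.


Approach: apply continuity + Darcy-Weisbach + hydraulic power, Q = A*v; hf = f*(L/D)*(v^2/(2g)); H = static + hf; P = rho*g*Q*H.
Step 1 — flow rate (continuity, Q = A*v):
  A = pi*(0.26201/2)^2 = 0.05391699 m^2
  Q = 0.05391699 * 0.73313 = 0.03952816 m^3/s
Step 2 — friction head loss (Darcy-Weisbach):
  hf = 0.0164 * (291/0.26201) * (0.73313^2 / (2*9.81))
  hf = 0.4989786 m
Step 3 — total head: H = 7 + 0.4989786 = 7.498979 m
Step 4 — hydraulic power (P = rho*g*Q*H):
  P = 1000 * 9.81 * 0.03952816 * 7.498979 = 2907.9 W
Therefore the hydraulic power required at the pump = 2907.9 W.


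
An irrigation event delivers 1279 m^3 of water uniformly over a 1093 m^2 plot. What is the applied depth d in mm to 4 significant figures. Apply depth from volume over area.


Approach: apply depth from volume over area, d = (V/A)*1000.
d = (1279 / 1093) * 1000 = 1170 mm
Therefore the applied depth d = 1170 mm.


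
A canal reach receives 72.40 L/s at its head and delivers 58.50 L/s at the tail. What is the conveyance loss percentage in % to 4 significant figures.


Approach: apply the conveyance loss ratio, loss% = ((Q_head - Q_tail)/Q_head)*100.
loss = ((72.40 - 58.50)/72.40)*100 = 19.20 %
Therefore the conveyance loss percentage = 19.20 %.


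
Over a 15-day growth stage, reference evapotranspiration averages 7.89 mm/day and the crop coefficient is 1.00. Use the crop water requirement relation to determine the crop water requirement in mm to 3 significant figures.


Approach: apply the crop water requirement relation, CWR = ET0 * Kc * days.
CWR = 7.89 * 1.00 * 15 = 118 mm
Therefore the crop water requirement = 118 mm.


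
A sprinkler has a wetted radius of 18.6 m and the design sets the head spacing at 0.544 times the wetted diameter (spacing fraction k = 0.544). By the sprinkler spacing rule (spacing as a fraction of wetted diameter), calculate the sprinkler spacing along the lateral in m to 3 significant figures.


Approach: apply the sprinkler spacing rule (spacing as a fraction of wetted diameter), S = k*(2*R).
S = 0.544 * (2 * 18.6) = 20.2 m
Therefore the sprinkler spacing along the lateral = 20.2 m.


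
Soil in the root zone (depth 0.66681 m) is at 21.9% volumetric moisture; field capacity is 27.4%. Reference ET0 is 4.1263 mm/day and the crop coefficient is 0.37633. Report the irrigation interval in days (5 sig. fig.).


Approach: apply soil-water budget scheduling, SMD = (FC-theta)/100*depth*1000; ETc = ET0*Kc; interval = SMD/ETc.
Step 1 — soil moisture deficit:
  SMD = (27.4 - 21.9)/100 * 0.66681 * 1000 = 36.67455 mm
Step 2 — daily crop ET (ETc = ET0*Kc):
  ETc = 4.1263 * 0.37633 = 1.552850 mm/day
Step 3 — irrigation interval (SMD/ETc):
  interval = 36.67455 / 1.552850 = 23.618 days
Therefore the irrigation interval = 23.618 days.


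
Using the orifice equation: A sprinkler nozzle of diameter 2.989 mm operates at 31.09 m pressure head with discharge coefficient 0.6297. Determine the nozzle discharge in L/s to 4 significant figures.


Approach: apply the orifice equation, Q = Cd*A*sqrt(2*g*h), A = pi*(d/2)^2.
A = pi*(2.989e-3/2)^2 = 7.01684e-06 m^2
Q = 0.6297 * 7.01684e-06 * sqrt(2*9.81*31.09) * 1000 = 0.1091 L/s
Therefore the nozzle discharge = 0.1091 L/s.


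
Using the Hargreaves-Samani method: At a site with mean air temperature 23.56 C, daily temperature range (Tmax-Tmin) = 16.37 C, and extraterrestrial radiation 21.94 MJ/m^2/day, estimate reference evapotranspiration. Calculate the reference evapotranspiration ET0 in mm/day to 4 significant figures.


Approach: apply the Hargreaves-Samani method, ET0 = 0.0023*(Tmean+17.8)*sqrt(Tmax-Tmin)*0.408*Ra.
ET0 = 0.0023*(23.56+17.8)*sqrt(16.37)*0.408*21.94 = 3.445 mm/day
Therefore the reference evapotranspiration ET0 = 3.445 mm/day.


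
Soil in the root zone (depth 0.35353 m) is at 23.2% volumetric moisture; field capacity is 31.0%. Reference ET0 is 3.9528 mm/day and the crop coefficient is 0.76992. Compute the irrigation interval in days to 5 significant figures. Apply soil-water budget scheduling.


Approach: apply soil-water budget scheduling, SMD = (FC-theta)/100*depth*1000; ETc = ET0*Kc; interval = SMD/ETc.
Step 1 — soil moisture deficit:
  SMD = (31.0 - 23.2)/100 * 0.35353 * 1000 = 27.57534 mm
Step 2 — daily crop ET (ETc = ET0*Kc):
  ETc = 3.9528 * 0.76992 = 3.043340 mm/day
Step 3 — irrigation interval (SMD/ETc):
  interval = 27.57534 / 3.043340 = 9.0609 days
Therefore the irrigation interval = 9.0609 days.
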